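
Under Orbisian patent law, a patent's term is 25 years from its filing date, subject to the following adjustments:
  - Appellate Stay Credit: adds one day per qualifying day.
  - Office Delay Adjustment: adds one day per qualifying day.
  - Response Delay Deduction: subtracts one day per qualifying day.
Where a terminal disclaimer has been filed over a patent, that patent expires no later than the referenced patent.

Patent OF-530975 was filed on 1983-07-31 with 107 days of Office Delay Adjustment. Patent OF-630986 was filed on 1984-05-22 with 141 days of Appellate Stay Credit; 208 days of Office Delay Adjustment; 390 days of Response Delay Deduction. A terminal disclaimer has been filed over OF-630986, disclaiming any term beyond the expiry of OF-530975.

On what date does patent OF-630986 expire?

2008-11-15

Natural term of OF-630986:
  Base: filing + 25 years → 22 May 2009.
  Appellate Stay Credit: +141 days → 10 October 2009.
  Office Delay Adjustment: +208 days → 6 May 2010.
  Response Delay Deduction: −390 days → 11 April 2009.
Expiry of referenced patent OF-530975:
  Base: filing + 25 years → 31 July 2008.
  Office Delay Adjustment: +107 days → 15 November 2008.
Terminal disclaimer: OF-630986 expires on the earlier of 11 April 2009 and 15 November 2008.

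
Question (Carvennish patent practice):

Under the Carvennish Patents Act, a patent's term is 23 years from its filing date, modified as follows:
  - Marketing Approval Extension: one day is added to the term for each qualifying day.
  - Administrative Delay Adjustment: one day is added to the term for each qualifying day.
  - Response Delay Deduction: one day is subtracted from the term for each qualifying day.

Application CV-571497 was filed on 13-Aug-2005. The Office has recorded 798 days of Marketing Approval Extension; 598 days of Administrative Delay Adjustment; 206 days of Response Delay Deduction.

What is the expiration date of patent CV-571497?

November 16, 2031

Base term: filing date + 23 years → 13 August 2028.
Marketing Approval Extension: +798 days → 20 October 2030.
Administrative Delay Adjustment: +598 days → 9 June 2032.
Response Delay Deduction: −206 days → 16 November 2031.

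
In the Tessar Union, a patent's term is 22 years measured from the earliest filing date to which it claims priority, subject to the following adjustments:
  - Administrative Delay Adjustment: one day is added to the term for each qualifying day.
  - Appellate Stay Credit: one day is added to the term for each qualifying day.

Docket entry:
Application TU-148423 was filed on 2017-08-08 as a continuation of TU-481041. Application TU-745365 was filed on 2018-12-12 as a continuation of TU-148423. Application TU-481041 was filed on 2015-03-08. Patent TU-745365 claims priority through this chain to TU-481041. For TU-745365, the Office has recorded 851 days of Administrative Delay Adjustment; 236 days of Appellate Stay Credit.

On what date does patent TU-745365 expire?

Earliest priority filing: 8 March 2015.
Base term: 8 March 2015 + 22 years → 8 March 2037.
Administrative Delay Adjustment: +851 days → 7 July 2039.
Appellate Stay Credit: +236 days → 28 February 2040.

2040-02-28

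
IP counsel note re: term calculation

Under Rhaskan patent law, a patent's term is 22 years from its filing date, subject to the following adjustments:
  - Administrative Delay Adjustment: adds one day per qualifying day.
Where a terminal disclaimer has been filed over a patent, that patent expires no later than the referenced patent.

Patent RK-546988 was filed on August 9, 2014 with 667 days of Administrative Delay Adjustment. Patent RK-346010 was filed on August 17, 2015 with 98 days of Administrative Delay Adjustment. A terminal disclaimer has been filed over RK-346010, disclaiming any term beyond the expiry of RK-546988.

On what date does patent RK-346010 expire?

Natural term of RK-346010:
  Base: filing + 22 years → 17 August 2037.
  Administrative Delay Adjustment: +98 days → 23 November 2037.
Expiry of referenced patent RK-546988:
  Base: filing + 22 years → 9 August 2036.
  Administrative Delay Adjustment: +667 days → 7 June 2038.
Terminal disclaimer: RK-346010 expires on the earlier of 23 November 2037 and 7 June 2038.

2037-11-23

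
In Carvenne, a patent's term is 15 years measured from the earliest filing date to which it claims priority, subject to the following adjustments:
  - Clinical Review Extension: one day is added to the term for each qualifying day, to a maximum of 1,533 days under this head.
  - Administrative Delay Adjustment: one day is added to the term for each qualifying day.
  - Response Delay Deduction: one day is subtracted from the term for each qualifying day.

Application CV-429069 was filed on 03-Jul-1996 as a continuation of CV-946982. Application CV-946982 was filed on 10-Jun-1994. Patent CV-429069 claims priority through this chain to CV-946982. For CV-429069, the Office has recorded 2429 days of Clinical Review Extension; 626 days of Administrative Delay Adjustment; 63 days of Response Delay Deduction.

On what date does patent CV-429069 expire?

Earliest priority filing: 10 June 1994.
Base term: 10 June 1994 + 15 years → 10 June 2009.
Clinical Review Extension: 2429 days claimed exceeds the 1533-day cap, so +1533 days → 21 August 2013.
Administrative Delay Adjustment: +626 days → 9 May 2015.
Response Delay Deduction: −63 days → 7 March 2015.

2015-03-07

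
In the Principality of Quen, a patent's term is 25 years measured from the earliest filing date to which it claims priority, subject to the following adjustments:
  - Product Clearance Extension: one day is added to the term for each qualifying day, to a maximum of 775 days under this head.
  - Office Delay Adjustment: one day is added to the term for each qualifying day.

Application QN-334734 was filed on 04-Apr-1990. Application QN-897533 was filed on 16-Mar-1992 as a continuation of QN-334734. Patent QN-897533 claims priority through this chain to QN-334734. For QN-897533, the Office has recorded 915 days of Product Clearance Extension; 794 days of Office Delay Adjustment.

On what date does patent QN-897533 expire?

2019-07-21

Earliest priority filing: 4 April 1990.
Base term: 4 April 1990 + 25 years → 4 April 2015.
Product Clearance Extension: 915 days claimed exceeds the 775-day cap, so +775 days → 18 May 2017.
Office Delay Adjustment: +794 days → 21 July 2019.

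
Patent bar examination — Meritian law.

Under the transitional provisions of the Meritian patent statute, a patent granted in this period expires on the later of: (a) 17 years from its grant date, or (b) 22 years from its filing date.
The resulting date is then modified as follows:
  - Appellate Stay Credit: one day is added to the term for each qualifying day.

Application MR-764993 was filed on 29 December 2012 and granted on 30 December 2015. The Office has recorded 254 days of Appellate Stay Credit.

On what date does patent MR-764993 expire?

(a) grant + 17 years → 30 December 2032.
(b) filing + 22 years → 29 December 2034.
Later of the two: 29 December 2034.
Appellate Stay Credit: +254 days → 9 September 2035.

September 9, 2035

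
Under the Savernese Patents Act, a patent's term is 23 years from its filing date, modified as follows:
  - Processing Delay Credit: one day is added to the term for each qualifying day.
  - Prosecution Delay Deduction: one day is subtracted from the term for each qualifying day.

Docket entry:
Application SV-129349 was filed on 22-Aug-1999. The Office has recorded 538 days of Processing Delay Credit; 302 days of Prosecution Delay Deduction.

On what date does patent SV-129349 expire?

2023-04-15

Base term: filing date + 23 years → 22 August 2022.
Processing Delay Credit: +538 days → 11 February 2024.
Prosecution Delay Deduction: −302 days → 15 April 2023.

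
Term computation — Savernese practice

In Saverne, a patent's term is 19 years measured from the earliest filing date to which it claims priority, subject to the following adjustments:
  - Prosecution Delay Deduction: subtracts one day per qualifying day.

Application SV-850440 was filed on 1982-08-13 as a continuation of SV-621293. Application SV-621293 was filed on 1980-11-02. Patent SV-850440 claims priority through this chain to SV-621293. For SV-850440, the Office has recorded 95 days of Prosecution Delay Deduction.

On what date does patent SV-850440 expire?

Earliest priority filing: 2 November 1980.
Base term: 2 November 1980 + 19 years → 2 November 1999.
Prosecution Delay Deduction: −95 days → 30 July 1999.

1999-07-30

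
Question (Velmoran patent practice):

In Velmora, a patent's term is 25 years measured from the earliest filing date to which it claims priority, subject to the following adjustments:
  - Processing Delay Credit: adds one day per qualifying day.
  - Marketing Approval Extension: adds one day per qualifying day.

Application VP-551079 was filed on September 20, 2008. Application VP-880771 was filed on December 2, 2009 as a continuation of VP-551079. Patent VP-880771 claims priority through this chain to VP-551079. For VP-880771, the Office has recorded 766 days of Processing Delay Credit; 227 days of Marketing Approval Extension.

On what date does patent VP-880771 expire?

2036-06-09

Earliest priority filing: 20 September 2008.
Base term: 20 September 2008 + 25 years → 20 September 2033.
Processing Delay Credit: +766 days → 26 October 2035.
Marketing Approval Extension: +227 days → 9 June 2036.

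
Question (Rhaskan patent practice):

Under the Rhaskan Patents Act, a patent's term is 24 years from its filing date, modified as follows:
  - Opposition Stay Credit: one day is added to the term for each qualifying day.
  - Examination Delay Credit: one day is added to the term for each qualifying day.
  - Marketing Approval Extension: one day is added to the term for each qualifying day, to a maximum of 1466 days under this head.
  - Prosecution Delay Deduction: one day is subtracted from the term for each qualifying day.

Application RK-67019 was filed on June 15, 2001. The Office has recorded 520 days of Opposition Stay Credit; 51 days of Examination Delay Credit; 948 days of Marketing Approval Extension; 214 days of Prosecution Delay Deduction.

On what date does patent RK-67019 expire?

Base term: filing date + 24 years → 15 June 2025.
Opposition Stay Credit: +520 days → 17 November 2026.
Examination Delay Credit: +51 days → 7 January 2027.
Marketing Approval Extension: 948 days (within the 1466-day cap) → +948 days → 12 August 2029.
Prosecution Delay Deduction: −214 days → 10 January 2029.

2029-01-10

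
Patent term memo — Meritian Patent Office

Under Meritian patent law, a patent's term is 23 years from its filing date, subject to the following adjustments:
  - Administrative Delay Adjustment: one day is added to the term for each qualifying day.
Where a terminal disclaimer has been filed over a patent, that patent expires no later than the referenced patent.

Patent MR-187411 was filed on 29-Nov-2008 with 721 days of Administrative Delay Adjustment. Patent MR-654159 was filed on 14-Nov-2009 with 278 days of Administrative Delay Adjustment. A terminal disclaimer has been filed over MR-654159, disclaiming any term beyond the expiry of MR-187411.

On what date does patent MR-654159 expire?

Natural term of MR-654159:
  Base: filing + 23 years → 14 November 2032.
  Administrative Delay Adjustment: +278 days → 19 August 2033.
Expiry of referenced patent MR-187411:
  Base: filing + 23 years → 29 November 2031.
  Administrative Delay Adjustment: +721 days → 19 November 2033.
Terminal disclaimer: MR-654159 expires on the earlier of 19 August 2033 and 19 November 2033.

August 19, 2033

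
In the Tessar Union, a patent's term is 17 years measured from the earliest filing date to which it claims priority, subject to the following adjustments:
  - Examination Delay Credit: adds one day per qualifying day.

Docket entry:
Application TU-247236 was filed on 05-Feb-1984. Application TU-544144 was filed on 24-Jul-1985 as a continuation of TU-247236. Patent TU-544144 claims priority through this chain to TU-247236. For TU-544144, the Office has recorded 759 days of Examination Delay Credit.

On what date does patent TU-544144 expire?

Earliest priority filing: 5 February 1984.
Base term: 5 February 1984 + 17 years → 5 February 2001.
Examination Delay Credit: +759 days → 6 March 2003.

2003-03-06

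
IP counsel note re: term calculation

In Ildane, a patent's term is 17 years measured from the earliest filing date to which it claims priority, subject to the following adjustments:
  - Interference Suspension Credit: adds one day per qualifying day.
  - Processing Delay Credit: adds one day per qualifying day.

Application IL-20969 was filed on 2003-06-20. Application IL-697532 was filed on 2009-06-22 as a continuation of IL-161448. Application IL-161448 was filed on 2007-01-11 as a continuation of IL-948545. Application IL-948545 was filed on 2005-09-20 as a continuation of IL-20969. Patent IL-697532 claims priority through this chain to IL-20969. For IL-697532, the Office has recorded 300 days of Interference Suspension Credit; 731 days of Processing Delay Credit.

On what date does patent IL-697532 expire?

Earliest priority filing: 20 June 2003.
Base term: 20 June 2003 + 17 years → 20 June 2020.
Interference Suspension Credit: +300 days → 16 April 2021.
Processing Delay Credit: +731 days → 17 April 2023.

April 17, 2023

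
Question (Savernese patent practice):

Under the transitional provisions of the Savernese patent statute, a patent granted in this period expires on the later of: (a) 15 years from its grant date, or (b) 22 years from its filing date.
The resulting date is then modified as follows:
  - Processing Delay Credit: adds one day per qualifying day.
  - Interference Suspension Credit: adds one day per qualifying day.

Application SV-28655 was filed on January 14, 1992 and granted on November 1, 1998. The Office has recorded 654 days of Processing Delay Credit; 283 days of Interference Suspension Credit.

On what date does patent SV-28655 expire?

2016-08-08

(a) grant + 15 years → 1 November 2013.
(b) filing + 22 years → 14 January 2014.
Later of the two: 14 January 2014.
Processing Delay Credit: +654 days → 30 October 2015.
Interference Suspension Credit: +283 days → 8 August 2016.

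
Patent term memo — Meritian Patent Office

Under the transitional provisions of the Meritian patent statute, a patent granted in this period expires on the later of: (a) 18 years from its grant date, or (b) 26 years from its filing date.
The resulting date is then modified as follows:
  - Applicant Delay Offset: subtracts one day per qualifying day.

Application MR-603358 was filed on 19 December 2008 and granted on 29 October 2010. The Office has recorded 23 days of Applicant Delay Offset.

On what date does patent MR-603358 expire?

(a) grant + 18 years → 29 October 2028.
(b) filing + 26 years → 19 December 2034.
Later of the two: 19 December 2034.
Applicant Delay Offset: −23 days → 26 November 2034.

November 26, 2034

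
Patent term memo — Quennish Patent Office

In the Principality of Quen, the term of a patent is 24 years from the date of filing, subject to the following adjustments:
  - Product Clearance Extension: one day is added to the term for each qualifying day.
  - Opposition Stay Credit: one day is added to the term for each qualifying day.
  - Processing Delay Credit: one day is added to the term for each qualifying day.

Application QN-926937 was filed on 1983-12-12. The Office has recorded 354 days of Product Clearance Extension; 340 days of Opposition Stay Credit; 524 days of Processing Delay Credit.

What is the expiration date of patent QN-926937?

Base term: filing date + 24 years → 12 December 2007.
Product Clearance Extension: +354 days → 30 November 2008.
Opposition Stay Credit: +340 days → 5 November 2009.
Processing Delay Credit: +524 days → 13 April 2011.

April 13, 2011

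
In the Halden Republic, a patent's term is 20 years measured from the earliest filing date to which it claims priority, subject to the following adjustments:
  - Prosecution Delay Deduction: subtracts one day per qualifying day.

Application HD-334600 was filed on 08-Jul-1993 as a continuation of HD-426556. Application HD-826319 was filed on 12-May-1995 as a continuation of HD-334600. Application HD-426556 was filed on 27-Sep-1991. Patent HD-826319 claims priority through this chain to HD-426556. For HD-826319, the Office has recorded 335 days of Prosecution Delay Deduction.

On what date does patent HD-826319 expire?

Earliest priority filing: 27 September 1991.
Base term: 27 September 1991 + 20 years → 27 September 2011.
Prosecution Delay Deduction: −335 days → 27 October 2010.

October 27, 2010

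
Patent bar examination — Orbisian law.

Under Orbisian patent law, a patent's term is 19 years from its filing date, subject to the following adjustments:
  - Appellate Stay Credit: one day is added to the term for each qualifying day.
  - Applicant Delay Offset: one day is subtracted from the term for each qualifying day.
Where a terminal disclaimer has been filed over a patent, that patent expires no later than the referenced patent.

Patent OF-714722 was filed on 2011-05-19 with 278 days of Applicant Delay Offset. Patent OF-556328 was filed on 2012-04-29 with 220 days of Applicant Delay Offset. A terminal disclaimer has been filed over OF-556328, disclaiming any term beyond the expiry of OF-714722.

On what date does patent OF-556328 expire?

August 14, 2029

Natural term of OF-556328:
  Base: filing + 19 years → 29 April 2031.
  Applicant Delay Offset: −220 days → 21 September 2030.
Expiry of referenced patent OF-714722:
  Base: filing + 19 years → 19 May 2030.
  Applicant Delay Offset: −278 days → 14 August 2029.
Terminal disclaimer: OF-556328 expires on the earlier of 21 September 2030 and 14 August 2029.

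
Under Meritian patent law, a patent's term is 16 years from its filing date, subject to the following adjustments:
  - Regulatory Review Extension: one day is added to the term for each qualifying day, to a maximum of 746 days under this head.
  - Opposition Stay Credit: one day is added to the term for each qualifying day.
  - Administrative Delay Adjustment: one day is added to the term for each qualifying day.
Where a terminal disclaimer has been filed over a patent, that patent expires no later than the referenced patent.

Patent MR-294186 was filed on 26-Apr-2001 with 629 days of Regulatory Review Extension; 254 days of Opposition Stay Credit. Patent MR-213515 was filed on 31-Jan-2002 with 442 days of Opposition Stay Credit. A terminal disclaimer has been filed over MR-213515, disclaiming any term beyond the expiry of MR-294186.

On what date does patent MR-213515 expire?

Natural term of MR-213515:
  Base: filing + 16 years → 31 January 2018.
  Opposition Stay Credit: +442 days → 18 April 2019.
Expiry of referenced patent MR-294186:
  Base: filing + 16 years → 26 April 2017.
  Regulatory Review Extension: 629 days (within the 746-day cap) → +629 days → 15 January 2019.
  Opposition Stay Credit: +254 days → 26 September 2019.
Terminal disclaimer: MR-213515 expires on the earlier of 18 April 2019 and 26 September 2019.

2019-04-18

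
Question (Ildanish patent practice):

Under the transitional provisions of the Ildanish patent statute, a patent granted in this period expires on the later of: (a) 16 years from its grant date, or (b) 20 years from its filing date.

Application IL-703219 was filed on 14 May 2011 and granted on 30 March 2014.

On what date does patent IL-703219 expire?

(a) grant + 16 years → 30 March 2030.
(b) filing + 20 years → 14 May 2031.
Later of the two: 14 May 2031.

2031-05-14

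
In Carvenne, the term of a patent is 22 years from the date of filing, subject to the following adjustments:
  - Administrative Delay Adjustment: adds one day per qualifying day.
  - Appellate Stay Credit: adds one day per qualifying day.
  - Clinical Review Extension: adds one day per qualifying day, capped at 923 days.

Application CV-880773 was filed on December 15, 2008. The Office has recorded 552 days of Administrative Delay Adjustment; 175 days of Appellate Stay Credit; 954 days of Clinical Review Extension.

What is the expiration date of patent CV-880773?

Base term: filing date + 22 years → 15 December 2030.
Administrative Delay Adjustment: +552 days → 19 June 2032.
Appellate Stay Credit: +175 days → 11 December 2032.
Clinical Review Extension: 954 days claimed exceeds the 923-day cap, so +923 days → 22 June 2035.

June 22, 2035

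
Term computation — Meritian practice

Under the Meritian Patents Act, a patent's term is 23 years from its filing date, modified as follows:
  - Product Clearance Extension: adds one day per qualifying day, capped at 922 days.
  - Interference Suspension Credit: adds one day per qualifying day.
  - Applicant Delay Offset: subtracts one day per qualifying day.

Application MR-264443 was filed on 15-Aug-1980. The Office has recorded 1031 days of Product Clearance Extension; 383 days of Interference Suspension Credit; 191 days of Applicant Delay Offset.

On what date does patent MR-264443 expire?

2006-09-02

Base term: filing date + 23 years → 15 August 2003.
Product Clearance Extension: 1031 days claimed exceeds the 922-day cap, so +922 days → 22 February 2006.
Interference Suspension Credit: +383 days → 12 March 2007.
Applicant Delay Offset: −191 days → 2 September 2006.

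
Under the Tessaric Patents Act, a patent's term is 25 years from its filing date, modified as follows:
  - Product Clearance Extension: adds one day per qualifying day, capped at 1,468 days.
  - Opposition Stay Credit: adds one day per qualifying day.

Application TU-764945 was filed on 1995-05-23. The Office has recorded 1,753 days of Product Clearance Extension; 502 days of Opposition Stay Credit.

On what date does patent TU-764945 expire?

October 14, 2025

Base term: filing date + 25 years → 23 May 2020.
Product Clearance Extension: 1753 days claimed exceeds the 1468-day cap, so +1468 days → 30 May 2024.
Opposition Stay Credit: +502 days → 14 October 2025.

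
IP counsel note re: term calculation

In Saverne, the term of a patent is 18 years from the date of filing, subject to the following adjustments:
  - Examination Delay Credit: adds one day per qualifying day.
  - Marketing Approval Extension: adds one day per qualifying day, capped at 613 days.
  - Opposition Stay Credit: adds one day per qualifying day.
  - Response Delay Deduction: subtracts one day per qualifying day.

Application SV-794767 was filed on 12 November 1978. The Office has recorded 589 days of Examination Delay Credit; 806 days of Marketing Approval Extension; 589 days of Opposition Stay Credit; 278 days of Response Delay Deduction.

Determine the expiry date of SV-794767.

Base term: filing date + 18 years → 12 November 1996.
Examination Delay Credit: +589 days → 24 June 1998.
Marketing Approval Extension: 806 days claimed exceeds the 613-day cap, so +613 days → 27 February 2000.
Opposition Stay Credit: +589 days → 8 October 2001.
Response Delay Deduction: −278 days → 3 January 2001.

2001-01-03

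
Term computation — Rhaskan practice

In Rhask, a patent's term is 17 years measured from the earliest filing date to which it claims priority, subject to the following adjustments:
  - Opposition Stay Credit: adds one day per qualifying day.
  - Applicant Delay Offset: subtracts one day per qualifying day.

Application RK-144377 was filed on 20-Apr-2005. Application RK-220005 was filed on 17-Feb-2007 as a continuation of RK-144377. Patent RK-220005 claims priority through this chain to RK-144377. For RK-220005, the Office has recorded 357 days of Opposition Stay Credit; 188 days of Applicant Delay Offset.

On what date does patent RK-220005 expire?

Earliest priority filing: 20 April 2005.
Base term: 20 April 2005 + 17 years → 20 April 2022.
Opposition Stay Credit: +357 days → 12 April 2023.
Applicant Delay Offset: −188 days → 6 October 2022.

2022-10-06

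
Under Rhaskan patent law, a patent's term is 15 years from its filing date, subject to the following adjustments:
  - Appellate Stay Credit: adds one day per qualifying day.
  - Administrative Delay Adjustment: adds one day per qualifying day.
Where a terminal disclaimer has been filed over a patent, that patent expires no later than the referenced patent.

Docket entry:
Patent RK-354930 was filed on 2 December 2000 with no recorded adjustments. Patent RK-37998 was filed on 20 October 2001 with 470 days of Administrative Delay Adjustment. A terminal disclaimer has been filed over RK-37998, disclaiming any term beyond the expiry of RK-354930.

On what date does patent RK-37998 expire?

2015-12-02

Natural term of RK-37998:
  Base: filing + 15 years → 20 October 2016.
  Administrative Delay Adjustment: +470 days → 2 February 2018.
Expiry of referenced patent RK-354930:
  Base: filing + 15 years → 2 December 2015.
Terminal disclaimer: RK-37998 expires on the earlier of 2 February 2018 and 2 December 2015.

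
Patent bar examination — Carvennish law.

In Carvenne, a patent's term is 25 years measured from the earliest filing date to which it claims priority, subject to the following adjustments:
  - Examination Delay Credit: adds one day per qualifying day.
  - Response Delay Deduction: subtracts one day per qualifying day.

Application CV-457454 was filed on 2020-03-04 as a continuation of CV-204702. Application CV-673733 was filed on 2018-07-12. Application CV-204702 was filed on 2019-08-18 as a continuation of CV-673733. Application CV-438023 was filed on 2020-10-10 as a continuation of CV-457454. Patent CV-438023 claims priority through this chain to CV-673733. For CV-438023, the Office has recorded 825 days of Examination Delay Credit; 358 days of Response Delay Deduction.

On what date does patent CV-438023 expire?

Earliest priority filing: 12 July 2018.
Base term: 12 July 2018 + 25 years → 12 July 2043.
Examination Delay Credit: +825 days → 14 October 2045.
Response Delay Deduction: −358 days → 21 October 2044.

2044-10-21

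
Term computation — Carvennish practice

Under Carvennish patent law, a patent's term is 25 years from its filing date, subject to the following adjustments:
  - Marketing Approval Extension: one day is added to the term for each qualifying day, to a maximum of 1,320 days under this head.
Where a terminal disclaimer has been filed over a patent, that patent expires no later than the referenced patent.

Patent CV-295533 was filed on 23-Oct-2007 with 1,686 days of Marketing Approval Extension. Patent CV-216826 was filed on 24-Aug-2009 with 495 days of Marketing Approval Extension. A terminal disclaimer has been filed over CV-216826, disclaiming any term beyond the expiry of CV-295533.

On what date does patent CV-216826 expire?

Natural term of CV-216826:
  Base: filing + 25 years → 24 August 2034.
  Marketing Approval Extension: 495 days (within the 1320-day cap) → +495 days → 1 January 2036.
Expiry of referenced patent CV-295533:
  Base: filing + 25 years → 23 October 2032.
  Marketing Approval Extension: 1686 days claimed exceeds the 1320-day cap, so +1320 days → 4 June 2036.
Terminal disclaimer: CV-216826 expires on the earlier of 1 January 2036 and 4 June 2036.

January 1, 2036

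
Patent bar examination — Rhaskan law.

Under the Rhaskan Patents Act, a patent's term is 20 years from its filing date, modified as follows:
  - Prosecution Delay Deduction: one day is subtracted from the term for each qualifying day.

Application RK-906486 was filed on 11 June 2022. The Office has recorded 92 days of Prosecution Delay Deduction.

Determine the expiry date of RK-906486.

Base term: filing date + 20 years → 11 June 2042.
Prosecution Delay Deduction: −92 days → 11 March 2042.

2042-03-11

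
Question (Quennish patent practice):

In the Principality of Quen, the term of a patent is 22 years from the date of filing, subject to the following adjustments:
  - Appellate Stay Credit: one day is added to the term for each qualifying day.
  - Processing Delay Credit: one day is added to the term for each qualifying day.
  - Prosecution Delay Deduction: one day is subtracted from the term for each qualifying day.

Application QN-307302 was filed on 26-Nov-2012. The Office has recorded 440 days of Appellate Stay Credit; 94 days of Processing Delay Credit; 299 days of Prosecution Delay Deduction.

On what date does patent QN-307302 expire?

Base term: filing date + 22 years → 26 November 2034.
Appellate Stay Credit: +440 days → 9 February 2036.
Processing Delay Credit: +94 days → 13 May 2036.
Prosecution Delay Deduction: −299 days → 19 July 2035.

July 19, 2035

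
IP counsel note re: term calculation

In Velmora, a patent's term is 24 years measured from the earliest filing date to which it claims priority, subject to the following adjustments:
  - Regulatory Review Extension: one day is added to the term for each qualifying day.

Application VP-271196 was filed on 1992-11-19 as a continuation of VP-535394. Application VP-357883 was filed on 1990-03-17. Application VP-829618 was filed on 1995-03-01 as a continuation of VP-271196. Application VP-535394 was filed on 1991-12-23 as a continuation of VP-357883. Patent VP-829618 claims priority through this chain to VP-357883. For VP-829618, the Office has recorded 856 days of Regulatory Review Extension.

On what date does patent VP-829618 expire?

Earliest priority filing: 17 March 1990.
Base term: 17 March 1990 + 24 years → 17 March 2014.
Regulatory Review Extension: +856 days → 20 July 2016.

2016-07-20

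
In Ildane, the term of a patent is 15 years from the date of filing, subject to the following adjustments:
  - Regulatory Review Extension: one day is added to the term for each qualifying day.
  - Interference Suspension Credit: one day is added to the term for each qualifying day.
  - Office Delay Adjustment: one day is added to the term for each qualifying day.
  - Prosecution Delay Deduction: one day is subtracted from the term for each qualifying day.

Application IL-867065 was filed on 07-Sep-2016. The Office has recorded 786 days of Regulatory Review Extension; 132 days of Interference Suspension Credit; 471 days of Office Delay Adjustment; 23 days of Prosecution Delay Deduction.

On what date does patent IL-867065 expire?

Base term: filing date + 15 years → 7 September 2031.
Regulatory Review Extension: +786 days → 1 November 2033.
Interference Suspension Credit: +132 days → 13 March 2034.
Office Delay Adjustment: +471 days → 27 June 2035.
Prosecution Delay Deduction: −23 days → 4 June 2035.

June 4, 2035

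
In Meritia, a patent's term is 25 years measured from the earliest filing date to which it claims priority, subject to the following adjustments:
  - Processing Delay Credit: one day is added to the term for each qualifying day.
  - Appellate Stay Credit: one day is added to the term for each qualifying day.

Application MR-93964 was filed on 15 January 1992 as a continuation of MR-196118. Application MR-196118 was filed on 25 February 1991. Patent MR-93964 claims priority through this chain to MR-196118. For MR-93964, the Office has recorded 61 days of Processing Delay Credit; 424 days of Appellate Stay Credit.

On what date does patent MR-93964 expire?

Earliest priority filing: 25 February 1991.
Base term: 25 February 1991 + 25 years → 25 February 2016.
Processing Delay Credit: +61 days → 26 April 2016.
Appellate Stay Credit: +424 days → 24 June 2017.

June 24, 2017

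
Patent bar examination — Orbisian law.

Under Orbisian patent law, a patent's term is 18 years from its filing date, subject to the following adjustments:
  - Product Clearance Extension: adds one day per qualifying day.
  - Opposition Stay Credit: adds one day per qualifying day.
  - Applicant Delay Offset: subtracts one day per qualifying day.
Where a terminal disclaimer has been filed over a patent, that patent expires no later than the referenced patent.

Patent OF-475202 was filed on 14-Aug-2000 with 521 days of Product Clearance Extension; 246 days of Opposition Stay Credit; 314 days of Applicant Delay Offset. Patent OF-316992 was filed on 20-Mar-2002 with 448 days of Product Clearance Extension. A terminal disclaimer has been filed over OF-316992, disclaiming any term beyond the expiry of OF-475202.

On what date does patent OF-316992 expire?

Natural term of OF-316992:
  Base: filing + 18 years → 20 March 2020.
  Product Clearance Extension: +448 days → 11 June 2021.
Expiry of referenced patent OF-475202:
  Base: filing + 18 years → 14 August 2018.
  Product Clearance Extension: +521 days → 17 January 2020.
  Opposition Stay Credit: +246 days → 19 September 2020.
  Applicant Delay Offset: −314 days → 10 November 2019.
Terminal disclaimer: OF-316992 expires on the earlier of 11 June 2021 and 10 November 2019.

November 10, 2019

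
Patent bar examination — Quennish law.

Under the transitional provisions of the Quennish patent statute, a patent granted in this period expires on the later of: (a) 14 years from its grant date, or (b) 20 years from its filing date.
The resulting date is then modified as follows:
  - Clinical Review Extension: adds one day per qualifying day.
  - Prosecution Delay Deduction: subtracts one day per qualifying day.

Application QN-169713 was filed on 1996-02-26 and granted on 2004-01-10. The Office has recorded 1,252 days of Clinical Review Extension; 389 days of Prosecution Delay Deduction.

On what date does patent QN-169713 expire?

(a) grant + 14 years → 10 January 2018.
(b) filing + 20 years → 26 February 2016.
Later of the two: 10 January 2018.
Clinical Review Extension: +1252 days → 15 June 2021.
Prosecution Delay Deduction: −389 days → 22 May 2020.

2020-05-22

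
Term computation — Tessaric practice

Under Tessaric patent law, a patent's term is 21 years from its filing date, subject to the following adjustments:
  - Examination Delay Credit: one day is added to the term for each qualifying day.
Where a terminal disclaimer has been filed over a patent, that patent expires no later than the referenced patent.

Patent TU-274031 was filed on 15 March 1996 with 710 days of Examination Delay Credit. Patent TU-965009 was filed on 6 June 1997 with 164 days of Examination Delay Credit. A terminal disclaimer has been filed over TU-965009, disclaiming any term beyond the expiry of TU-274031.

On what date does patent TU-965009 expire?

2018-11-17

Natural term of TU-965009:
  Base: filing + 21 years → 6 June 2018.
  Examination Delay Credit: +164 days → 17 November 2018.
Expiry of referenced patent TU-274031:
  Base: filing + 21 years → 15 March 2017.
  Examination Delay Credit: +710 days → 23 February 2019.
Terminal disclaimer: TU-965009 expires on the earlier of 17 November 2018 and 23 February 2019.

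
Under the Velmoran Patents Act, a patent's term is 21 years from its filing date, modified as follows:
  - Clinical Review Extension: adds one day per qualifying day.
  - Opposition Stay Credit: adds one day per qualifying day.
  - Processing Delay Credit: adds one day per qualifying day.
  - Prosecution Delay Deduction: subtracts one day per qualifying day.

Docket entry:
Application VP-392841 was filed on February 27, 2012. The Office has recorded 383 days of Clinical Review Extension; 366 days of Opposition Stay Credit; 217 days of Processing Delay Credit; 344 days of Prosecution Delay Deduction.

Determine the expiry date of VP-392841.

Base term: filing date + 21 years → 27 February 2033.
Clinical Review Extension: +383 days → 17 March 2034.
Opposition Stay Credit: +366 days → 18 March 2035.
Processing Delay Credit: +217 days → 21 October 2035.
Prosecution Delay Deduction: −344 days → 11 November 2034.

November 11, 2034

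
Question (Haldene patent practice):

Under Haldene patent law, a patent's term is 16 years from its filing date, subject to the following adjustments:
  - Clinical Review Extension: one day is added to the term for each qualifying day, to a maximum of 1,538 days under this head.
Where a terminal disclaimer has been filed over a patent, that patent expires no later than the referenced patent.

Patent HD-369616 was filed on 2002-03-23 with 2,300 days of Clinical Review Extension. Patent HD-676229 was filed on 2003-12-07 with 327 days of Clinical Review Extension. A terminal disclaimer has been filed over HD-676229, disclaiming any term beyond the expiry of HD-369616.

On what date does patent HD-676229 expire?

2020-10-29

Natural term of HD-676229:
  Base: filing + 16 years → 7 December 2019.
  Clinical Review Extension: 327 days (within the 1538-day cap) → +327 days → 29 October 2020.
Expiry of referenced patent HD-369616:
  Base: filing + 16 years → 23 March 2018.
  Clinical Review Extension: 2300 days claimed exceeds the 1538-day cap, so +1538 days → 8 June 2022.
Terminal disclaimer: HD-676229 expires on the earlier of 29 October 2020 and 8 June 2022.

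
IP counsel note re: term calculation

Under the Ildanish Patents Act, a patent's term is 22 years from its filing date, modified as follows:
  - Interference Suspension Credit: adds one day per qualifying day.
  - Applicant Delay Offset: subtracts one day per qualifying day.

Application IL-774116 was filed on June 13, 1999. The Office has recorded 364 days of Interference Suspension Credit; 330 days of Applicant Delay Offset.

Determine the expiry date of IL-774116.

Base term: filing date + 22 years → 13 June 2021.
Interference Suspension Credit: +364 days → 12 June 2022.
Applicant Delay Offset: −330 days → 17 July 2021.

2021-07-17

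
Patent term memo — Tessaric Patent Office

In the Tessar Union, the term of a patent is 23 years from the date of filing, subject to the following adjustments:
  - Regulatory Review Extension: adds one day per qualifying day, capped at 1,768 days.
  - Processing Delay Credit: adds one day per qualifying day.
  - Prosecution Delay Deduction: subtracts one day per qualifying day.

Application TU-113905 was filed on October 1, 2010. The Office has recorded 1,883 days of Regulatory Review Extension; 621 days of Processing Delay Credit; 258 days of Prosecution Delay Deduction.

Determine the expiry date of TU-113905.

Base term: filing date + 23 years → 1 October 2033.
Regulatory Review Extension: 1883 days claimed exceeds the 1768-day cap, so +1768 days → 4 August 2038.
Processing Delay Credit: +621 days → 16 April 2040.
Prosecution Delay Deduction: −258 days → 2 August 2039.

August 2, 2039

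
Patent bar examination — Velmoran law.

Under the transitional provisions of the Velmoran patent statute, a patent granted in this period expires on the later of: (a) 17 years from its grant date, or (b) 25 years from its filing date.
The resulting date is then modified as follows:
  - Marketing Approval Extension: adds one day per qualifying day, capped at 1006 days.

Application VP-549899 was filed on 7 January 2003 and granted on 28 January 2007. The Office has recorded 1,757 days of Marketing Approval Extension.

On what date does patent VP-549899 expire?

(a) grant + 17 years → 28 January 2024.
(b) filing + 25 years → 7 January 2028.
Later of the two: 7 January 2028.
Marketing Approval Extension: 1757 days claimed exceeds the 1006-day cap, so +1006 days → 9 October 2030.

2030-10-09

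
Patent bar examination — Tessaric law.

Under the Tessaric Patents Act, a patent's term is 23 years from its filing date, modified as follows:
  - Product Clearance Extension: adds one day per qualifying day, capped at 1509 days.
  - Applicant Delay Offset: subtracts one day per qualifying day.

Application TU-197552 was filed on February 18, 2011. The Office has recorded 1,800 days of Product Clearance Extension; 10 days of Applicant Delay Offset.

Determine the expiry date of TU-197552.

March 28, 2038

Base term: filing date + 23 years → 18 February 2034.
Product Clearance Extension: 1800 days claimed exceeds the 1509-day cap, so +1509 days → 7 April 2038.
Applicant Delay Offset: −10 days → 28 March 2038.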